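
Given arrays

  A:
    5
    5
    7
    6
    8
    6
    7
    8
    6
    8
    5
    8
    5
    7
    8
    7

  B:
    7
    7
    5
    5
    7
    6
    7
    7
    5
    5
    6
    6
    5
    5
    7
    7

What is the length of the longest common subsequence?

10

Taking 5 (A #1, B #3), then 5 (A #2, B #4), then 7 (A #3, B #5), then 6 (A #4, B #6), then 6 (A #6, B #11), then 6 (A #9, B #12), then 5 (A #11, B #13), then 5 (A #13, B #14), then 7 (A #14, B #15), then 7 (A #16, B #16) gives a common subsequence of length 10. The LCS DP gives dp[16][16] = 10, so this is optimal.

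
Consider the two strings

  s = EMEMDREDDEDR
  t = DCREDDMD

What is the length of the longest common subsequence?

Let dp[i][j] be the LCS length of the first i characters of s and the first j characters of t. dp[i][j] = dp[i-1][j-1]+1 when the i-th and j-th characters match, else max(dp[i-1][j], dp[i][j-1]).
    ·  D  C  R  E  D  D  M  D
 ·  0  0  0  0  0  0  0  0  0
 E  0  0  0  0  1  1  1  1  1
 M  0  0  0  0  1  1  1  2  2
 E  0  0  0  0  1  1  1  2  2
 M  0  0  0  0  1  1  1  2  2
 D  0  1  1  1  1  2  2  2  3
 R  0  1  1  2  2  2  2  2  3
 E  0  1  1  2  3  3  3  3  3
 D  0  1  1  2  3  4  4  4  4
 D  0  1  1  2  3  4  5  5  5
 E  0  1  1  2  3  4  5  5  5
 D  0  1  1  2  3  4  5  5  6
 R  0  1  1  2  3  4  5  5  6
dp[12][8] = 6. One LCS (by backtracking along matches): DREDDD.

6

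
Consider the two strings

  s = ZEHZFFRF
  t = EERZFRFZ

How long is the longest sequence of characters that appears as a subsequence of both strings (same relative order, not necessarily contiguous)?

One common subsequence of length 5: E (s #2, t #2) → Z (s #4, t #4) → F (s #6, t #5) → R (s #7, t #6) → F (s #8, t #7). The LCS DP gives dp[8][8] = 5, so this is optimal.

5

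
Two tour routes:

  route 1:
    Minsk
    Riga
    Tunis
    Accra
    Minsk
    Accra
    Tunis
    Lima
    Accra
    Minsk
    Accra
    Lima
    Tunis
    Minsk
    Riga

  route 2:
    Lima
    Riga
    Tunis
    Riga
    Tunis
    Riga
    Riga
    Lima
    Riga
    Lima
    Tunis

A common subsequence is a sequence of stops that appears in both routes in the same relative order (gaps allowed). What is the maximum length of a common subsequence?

Taking Riga (route 1 #2, route 2 #2), Tunis (route 1 #3, route 2 #3), Tunis (route 1 #7, route 2 #5), Lima (route 1 #8, route 2 #8), Lima (route 1 #12, route 2 #10), Tunis (route 1 #13, route 2 #11) gives a common subsequence of length 6, and the DP table's final entry dp[15][11] is also 6, so no common subsequence is longer.

6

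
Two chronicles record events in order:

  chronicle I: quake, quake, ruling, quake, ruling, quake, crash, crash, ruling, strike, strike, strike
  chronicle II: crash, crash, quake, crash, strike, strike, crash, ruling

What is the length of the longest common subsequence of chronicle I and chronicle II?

Match quake (chronicle I #6, chronicle II #3), then crash (chronicle I #7, chronicle II #4), then crash (chronicle I #8, chronicle II #7), then ruling (chronicle I #9, chronicle II #8) — 4 events in the same relative order in both. The LCS DP gives dp[12][8] = 4, so this is optimal.

4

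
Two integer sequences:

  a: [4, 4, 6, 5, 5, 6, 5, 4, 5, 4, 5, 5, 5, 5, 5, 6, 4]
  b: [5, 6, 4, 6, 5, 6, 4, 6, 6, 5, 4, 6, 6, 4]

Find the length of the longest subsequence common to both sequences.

Taking 4 (a #2, b #3), 6 (a #3, b #4), 5 (a #5, b #5), 6 (a #6, b #6), 4 (a #8, b #7), 5 (a #9, b #10), 4 (a #10, b #11), 6 (a #16, b #13), 4 (a #17, b #14) gives a common subsequence of length 9, and the DP table's final entry dp[17][14] is also 9, so no common subsequence is longer.

9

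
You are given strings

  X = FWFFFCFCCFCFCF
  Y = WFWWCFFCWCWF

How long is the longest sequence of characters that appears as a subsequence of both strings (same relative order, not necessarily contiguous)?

8

Taking F (X #1, Y #2) → W (X #2, Y #4) → C (X #6, Y #5) → F (X #7, Y #6) → F (X #10, Y #7) → C (X #11, Y #8) → C (X #13, Y #10) → F (X #14, Y #12) gives a common subsequence of length 8. Since dp[14][12] = 8, nothing longer is possible.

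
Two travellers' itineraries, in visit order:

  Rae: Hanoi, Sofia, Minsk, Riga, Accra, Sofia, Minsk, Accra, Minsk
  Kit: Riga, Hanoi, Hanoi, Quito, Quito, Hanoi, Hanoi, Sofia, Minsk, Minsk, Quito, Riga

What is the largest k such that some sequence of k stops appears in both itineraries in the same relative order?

4

Pick Hanoi at Rae[1]=Kit[7] → Sofia at Rae[2]=Kit[8] → Minsk at Rae[3]=Kit[10] → Riga at Rae[4]=Kit[12]; all 4 stops appear in both, in order, and the DP table's final entry dp[9][12] is also 4, so no common subsequence is longer.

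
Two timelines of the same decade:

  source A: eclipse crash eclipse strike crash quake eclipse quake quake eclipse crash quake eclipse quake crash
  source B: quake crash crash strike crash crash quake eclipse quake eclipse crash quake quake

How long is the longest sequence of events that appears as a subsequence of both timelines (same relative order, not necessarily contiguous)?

10

Pick crash [2,3], strike [4,4], crash [5,6], quake [6,7], eclipse [7,8], quake [9,9], eclipse [10,10], crash [11,11], quake [12,12], quake [14,13]; all 10 events appear in both, in order. Since dp[15][13] = 10, nothing longer is possible.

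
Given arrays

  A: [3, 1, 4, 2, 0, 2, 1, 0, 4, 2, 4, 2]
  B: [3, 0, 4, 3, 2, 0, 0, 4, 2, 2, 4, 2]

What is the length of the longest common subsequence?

9

Pick 3 (A #1, B #1); then 4 (A #3, B #3); then 2 (A #4, B #5); then 0 (A #5, B #6); then 0 (A #8, B #7); then 4 (A #9, B #8); then 2 (A #10, B #10); then 4 (A #11, B #11); then 2 (A #12, B #12); all 9 values appear in both, in order. dp[12][12] = 9 confirms this is the maximum.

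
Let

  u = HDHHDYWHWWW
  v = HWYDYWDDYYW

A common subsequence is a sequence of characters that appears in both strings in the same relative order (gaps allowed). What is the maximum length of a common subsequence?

Let dp[i][j] be the LCS length of the first i characters of u and the first j characters of v. dp[i][j] = dp[i-1][j-1]+1 when the i-th and j-th characters match, else max(dp[i-1][j], dp[i][j-1]).
    ·  H  W  Y  D  Y  W  D  D  Y  Y  W
 ·  0  0  0  0  0  0  0  0  0  0  0  0
 H  0  1  1  1  1  1  1  1  1  1  1  1
 D  0  1  1  1  2  2  2  2  2  2  2  2
 H  0  1  1  1  2  2  2  2  2  2  2  2
 H  0  1  1  1  2  2  2  2  2  2  2  2
 D  0  1  1  1  2  2  2  3  3  3  3  3
 Y  0  1  1  2  2  3  3  3  3  4  4  4
 W  0  1  2  2  2  3  4  4  4  4  4  5
 H  0  1  2  2  2  3  4  4  4  4  4  5
 W  0  1  2  2  2  3  4  4  4  4  4  5
 W  0  1  2  2  2  3  4  4  4  4  4  5
 W  0  1  2  2  2  3  4  4  4  4  4  5
dp[11][11] = 5. One LCS (by backtracking along matches): HDDYW.

5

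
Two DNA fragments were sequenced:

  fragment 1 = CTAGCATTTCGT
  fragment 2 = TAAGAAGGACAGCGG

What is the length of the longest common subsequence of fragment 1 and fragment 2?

Match T at fragment 1[2]=fragment 2[1]; then A at fragment 1[3]=fragment 2[6]; then G at fragment 1[4]=fragment 2[8]; then C at fragment 1[5]=fragment 2[10]; then A at fragment 1[6]=fragment 2[11]; then C at fragment 1[10]=fragment 2[13]; then G at fragment 1[11]=fragment 2[15] — 7 bases in the same relative order in both. The LCS DP gives dp[12][15] = 7, so this is optimal.

7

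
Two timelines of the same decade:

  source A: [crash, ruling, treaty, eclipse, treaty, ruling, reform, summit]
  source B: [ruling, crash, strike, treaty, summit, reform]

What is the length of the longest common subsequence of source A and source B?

Taking crash (source A #1, source B #2), treaty (source A #3, source B #4), reform (source A #7, source B #6) gives a common subsequence of length 3. Since dp[8][6] = 3, nothing longer is possible.

3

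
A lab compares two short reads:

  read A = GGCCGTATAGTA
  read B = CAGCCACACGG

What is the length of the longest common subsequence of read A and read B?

6

Pick G (read A #2, read B #3) → C (read A #3, read B #4) → C (read A #4, read B #5) → A (read A #7, read B #6) → A (read A #9, read B #8) → G (read A #10, read B #11); all 6 bases appear in both, in order. dp[12][11] = 6 confirms this is the maximum.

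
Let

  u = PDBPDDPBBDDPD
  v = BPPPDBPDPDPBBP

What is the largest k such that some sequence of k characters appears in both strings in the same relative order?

Taking P at u[1]=v[4], then D at u[2]=v[5], then B at u[3]=v[6], then P at u[4]=v[7], then D at u[5]=v[8], then D at u[6]=v[10], then P at u[7]=v[11], then B at u[8]=v[12], then B at u[9]=v[13], then P at u[12]=v[14] gives a common subsequence of length 10. dp[13][14] = 10 confirms this is the maximum.

10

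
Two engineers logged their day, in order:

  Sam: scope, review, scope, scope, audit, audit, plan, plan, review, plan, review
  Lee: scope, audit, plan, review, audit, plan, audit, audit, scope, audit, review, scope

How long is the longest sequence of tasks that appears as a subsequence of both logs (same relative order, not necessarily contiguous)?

Match scope (Sam #4, Lee #1), audit (Sam #6, Lee #2), plan (Sam #8, Lee #3), review (Sam #9, Lee #4), plan (Sam #10, Lee #6), review (Sam #11, Lee #11) — 6 tasks in the same relative order in both, and the DP table's final entry dp[11][12] is also 6, so no common subsequence is longer.

6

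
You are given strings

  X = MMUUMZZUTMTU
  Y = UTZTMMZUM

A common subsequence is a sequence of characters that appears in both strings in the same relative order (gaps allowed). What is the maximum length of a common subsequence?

5

Let dp[i][j] be the LCS length of the first i characters of X and the first j characters of Y. dp[i][j] = dp[i-1][j-1]+1 when the i-th and j-th characters match, else max(dp[i-1][j], dp[i][j-1]).
    ·  U  T  Z  T  M  M  Z  U  M
 ·  0  0  0  0  0  0  0  0  0  0
 M  0  0  0  0  0  1  1  1  1  1
 M  0  0  0  0  0  1  2  2  2  2
 U  0  1  1  1  1  1  2  2  3  3
 U  0  1  1  1  1  1  2  2  3  3
 M  0  1  1  1  1  2  2  2  3  4
 Z  0  1  1  2  2  2  2  3  3  4
 Z  0  1  1  2  2  2  2  3  3  4
 U  0  1  1  2  2  2  2  3  4  4
 T  0  1  2  2  3  3  3  3  4  4
 M  0  1  2  2  3  4  4  4  4  5
 T  0  1  2  2  3  4  4  4  4  5
 U  0  1  2  2  3  4  4  4  5  5
dp[12][9] = 5. One LCS (by backtracking along matches): MMZUM.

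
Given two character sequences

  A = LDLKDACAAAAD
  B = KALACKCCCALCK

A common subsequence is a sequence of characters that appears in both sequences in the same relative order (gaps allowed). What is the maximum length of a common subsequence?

4

Taking L at A[1]=B[3] → K at A[4]=B[6] → A at A[6]=B[10] → C at A[7]=B[12] gives a common subsequence of length 4. dp[12][13] = 4 confirms this is the maximum.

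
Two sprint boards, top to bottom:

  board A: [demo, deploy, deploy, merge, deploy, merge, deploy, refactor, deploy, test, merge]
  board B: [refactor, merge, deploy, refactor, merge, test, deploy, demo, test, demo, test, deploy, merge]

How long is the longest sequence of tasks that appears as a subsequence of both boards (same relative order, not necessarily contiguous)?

6

Pick merge (board A #4, board B #2), then deploy (board A #5, board B #3), then merge (board A #6, board B #5), then deploy (board A #7, board B #7), then deploy (board A #9, board B #12), then merge (board A #11, board B #13); all 6 tasks appear in both, in order, and the DP table's final entry dp[11][13] is also 6, so no common subsequence is longer.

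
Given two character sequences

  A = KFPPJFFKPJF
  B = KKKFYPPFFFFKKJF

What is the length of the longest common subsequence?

Taking K [1,3] → F [2,4] → P [3,6] → P [4,7] → F [6,10] → F [7,11] → K [8,13] → J [10,14] → F [11,15] gives a common subsequence of length 9. Since dp[11][15] = 9, nothing longer is possible.

9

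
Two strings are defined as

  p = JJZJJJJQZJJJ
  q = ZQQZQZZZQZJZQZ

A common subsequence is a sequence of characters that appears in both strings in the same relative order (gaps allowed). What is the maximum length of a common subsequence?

4

Pick J (p #2, q #11); then Z (p #3, q #12); then Q (p #8, q #13); then Z (p #9, q #14); all 4 characters appear in both, in order. dp[12][14] = 4 confirms this is the maximum.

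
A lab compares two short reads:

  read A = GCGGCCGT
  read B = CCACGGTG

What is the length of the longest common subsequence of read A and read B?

Match C [2,1]; then C [5,2]; then C [6,4]; then G [7,6]; then T [8,7] — 5 bases in the same relative order in both. Since dp[8][8] = 5, nothing longer is possible.

5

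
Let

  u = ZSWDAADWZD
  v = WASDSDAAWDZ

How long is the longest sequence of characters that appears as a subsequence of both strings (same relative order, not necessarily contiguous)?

6

Match S (u #2, v #5), then D (u #4, v #6), then A (u #5, v #7), then A (u #6, v #8), then D (u #7, v #10), then Z (u #9, v #11) — 6 characters in the same relative order in both. dp[10][11] = 6 confirms this is the maximum.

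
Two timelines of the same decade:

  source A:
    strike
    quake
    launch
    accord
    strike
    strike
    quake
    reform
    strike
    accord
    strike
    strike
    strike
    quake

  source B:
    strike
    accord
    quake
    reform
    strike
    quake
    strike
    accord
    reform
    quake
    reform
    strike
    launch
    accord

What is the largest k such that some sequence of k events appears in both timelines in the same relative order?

8

Pick strike [1,1]; then quake [2,3]; then strike [5,5]; then strike [6,7]; then quake [7,10]; then reform [8,11]; then strike [9,12]; then accord [10,14]; all 8 events appear in both, in order. Since dp[14][14] = 8, nothing longer is possible.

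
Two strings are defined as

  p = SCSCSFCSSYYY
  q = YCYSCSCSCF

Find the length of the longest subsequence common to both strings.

Let dp[i][j] be the LCS length of the first i characters of p and the first j characters of q. dp[i][j] = dp[i-1][j-1]+1 when the i-th and j-th characters match, else max(dp[i-1][j], dp[i][j-1]).
    ·  Y  C  Y  S  C  S  C  S  C  F
 ·  0  0  0  0  0  0  0  0  0  0  0
 S  0  0  0  0  1  1  1  1  1  1  1
 C  0  0  1  1  1  2  2  2  2  2  2
 S  0  0  1  1  2  2  3  3  3  3  3
 C  0  0  1  1  2  3  3  4  4  4  4
 S  0  0  1  1  2  3  4  4  5  5  5
 F  0  0  1  1  2  3  4  4  5  5  6
 C  0  0  1  1  2  3  4  5  5  6  6
 S  0  0  1  1  2  3  4  5  6  6  6
 S  0  0  1  1  2  3  4  5  6  6  6
 Y  0  1  1  2  2  3  4  5  6  6  6
 Y  0  1  1  2  2  3  4  5  6  6  6
 Y  0  1  1  2  2  3  4  5  6  6  6
dp[12][10] = 6. One LCS (by backtracking along matches): SCSCSF.

6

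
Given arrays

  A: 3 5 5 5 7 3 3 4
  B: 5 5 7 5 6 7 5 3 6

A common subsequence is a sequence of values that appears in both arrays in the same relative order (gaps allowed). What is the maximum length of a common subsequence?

5

Match 5 at A[2]=B[1], 5 at A[3]=B[2], 5 at A[4]=B[4], 7 at A[5]=B[6], 3 at A[6]=B[8] — 5 values in the same relative order in both. dp[8][9] = 5 confirms this is the maximum.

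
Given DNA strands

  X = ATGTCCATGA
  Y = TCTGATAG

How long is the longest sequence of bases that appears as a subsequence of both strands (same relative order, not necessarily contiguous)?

Let dp[i][j] be the LCS length of the first i bases of X and the first j bases of Y. dp[i][j] = dp[i-1][j-1]+1 when the i-th and j-th bases match, else max(dp[i-1][j], dp[i][j-1]).
    ·  T  C  T  G  A  T  A  G
 ·  0  0  0  0  0  0  0  0  0
 A  0  0  0  0  0  1  1  1  1
 T  0  1  1  1  1  1  2  2  2
 G  0  1  1  1  2  2  2  2  3
 T  0  1  1  2  2  2  3  3  3
 C  0  1  2  2  2  2  3  3  3
 C  0  1  2  2  2  2  3  3  3
 A  0  1  2  2  2  3  3  4  4
 T  0  1  2  3  3  3  4  4  4
 G  0  1  2  3  4  4  4  4  5
 A  0  1  2  3  4  5  5  5  5
dp[10][8] = 5. One LCS (by backtracking along matches): TGTAG.

5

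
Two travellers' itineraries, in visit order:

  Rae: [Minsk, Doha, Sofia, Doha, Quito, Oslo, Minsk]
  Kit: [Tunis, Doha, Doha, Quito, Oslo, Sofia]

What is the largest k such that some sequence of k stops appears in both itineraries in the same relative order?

Taking Doha [2,2], then Doha [4,3], then Quito [5,4], then Oslo [6,5] gives a common subsequence of length 4, and the DP table's final entry dp[7][6] is also 4, so no common subsequence is longer.

4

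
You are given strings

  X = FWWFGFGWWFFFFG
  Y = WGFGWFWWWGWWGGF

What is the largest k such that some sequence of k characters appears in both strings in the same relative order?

8

One common subsequence of length 8: W (X #2, Y #1); then F (X #4, Y #3); then G (X #5, Y #4); then F (X #6, Y #6); then G (X #7, Y #10); then W (X #8, Y #11); then W (X #9, Y #12); then F (X #13, Y #15). dp[14][15] = 8 confirms this is the maximum.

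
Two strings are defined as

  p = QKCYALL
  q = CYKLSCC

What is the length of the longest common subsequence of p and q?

3

Match C (p #3, q #1), then Y (p #4, q #2), then L (p #6, q #4) — 3 characters in the same relative order in both, and the DP table's final entry dp[7][7] is also 3, so no common subsequence is longer.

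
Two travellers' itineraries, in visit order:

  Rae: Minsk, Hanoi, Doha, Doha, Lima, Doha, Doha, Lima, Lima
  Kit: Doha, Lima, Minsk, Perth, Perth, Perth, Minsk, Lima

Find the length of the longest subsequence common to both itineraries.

One common subsequence of length 3: Doha (Rae #4, Kit #1), Lima (Rae #5, Kit #2), Lima (Rae #9, Kit #8). dp[9][8] = 3 confirms this is the maximum.

3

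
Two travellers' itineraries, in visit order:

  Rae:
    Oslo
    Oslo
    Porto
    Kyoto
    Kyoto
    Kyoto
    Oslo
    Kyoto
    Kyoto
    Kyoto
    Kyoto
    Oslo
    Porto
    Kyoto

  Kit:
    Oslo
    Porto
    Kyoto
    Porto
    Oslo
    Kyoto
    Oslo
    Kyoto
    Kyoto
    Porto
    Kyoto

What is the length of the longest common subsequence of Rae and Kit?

9

Match Oslo [2,1], Porto [3,2], Kyoto [4,3], Kyoto [6,6], Oslo [7,7], Kyoto [10,8], Kyoto [11,9], Porto [13,10], Kyoto [14,11] — 9 stops in the same relative order in both. dp[14][11] = 9 confirms this is the maximum.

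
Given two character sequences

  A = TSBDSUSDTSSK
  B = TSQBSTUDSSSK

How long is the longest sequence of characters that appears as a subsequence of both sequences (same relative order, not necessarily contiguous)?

9

Taking T (A #1, B #1), then S (A #2, B #2), then B (A #3, B #4), then S (A #5, B #5), then U (A #6, B #7), then S (A #7, B #9), then S (A #10, B #10), then S (A #11, B #11), then K (A #12, B #12) gives a common subsequence of length 9, and the DP table's final entry dp[12][12] is also 9, so no common subsequence is longer.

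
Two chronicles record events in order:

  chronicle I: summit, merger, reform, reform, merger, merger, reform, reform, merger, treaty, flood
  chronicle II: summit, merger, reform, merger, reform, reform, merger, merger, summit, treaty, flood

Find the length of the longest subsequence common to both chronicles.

9

Match summit [1,1], then merger [2,2], then reform [4,3], then merger [6,4], then reform [7,5], then reform [8,6], then merger [9,8], then treaty [10,10], then flood [11,11] — 9 events in the same relative order in both, and the DP table's final entry dp[11][11] is also 9, so no common subsequence is longer.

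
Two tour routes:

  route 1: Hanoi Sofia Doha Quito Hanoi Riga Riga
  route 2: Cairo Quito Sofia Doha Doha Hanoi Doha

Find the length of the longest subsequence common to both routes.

Match Sofia (route 1 #2, route 2 #3), then Doha (route 1 #3, route 2 #5), then Hanoi (route 1 #5, route 2 #6) — 3 stops in the same relative order in both. Since dp[7][7] = 3, nothing longer is possible.

3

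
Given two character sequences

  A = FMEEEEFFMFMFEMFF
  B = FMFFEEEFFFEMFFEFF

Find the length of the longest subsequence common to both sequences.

One common subsequence of length 13: F (A #1, B #1), M (A #2, B #2), E (A #3, B #5), E (A #4, B #6), E (A #5, B #7), F (A #7, B #9), F (A #8, B #10), M (A #9, B #12), F (A #10, B #13), F (A #12, B #14), E (A #13, B #15), F (A #15, B #16), F (A #16, B #17). Since dp[16][17] = 13, nothing longer is possible.

13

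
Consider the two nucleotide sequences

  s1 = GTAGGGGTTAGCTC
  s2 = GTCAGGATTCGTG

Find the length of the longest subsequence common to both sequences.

9

Taking G (s1 #1, s2 #1), then T (s1 #2, s2 #2), then A (s1 #3, s2 #4), then G (s1 #4, s2 #5), then G (s1 #5, s2 #6), then T (s1 #8, s2 #8), then T (s1 #9, s2 #9), then G (s1 #11, s2 #11), then T (s1 #13, s2 #12) gives a common subsequence of length 9. dp[14][13] = 9 confirms this is the maximum.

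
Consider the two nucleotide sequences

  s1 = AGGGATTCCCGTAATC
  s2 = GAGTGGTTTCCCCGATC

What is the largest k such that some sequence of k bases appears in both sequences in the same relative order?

13

Match A at s1[1]=s2[2] → G at s1[2]=s2[3] → G at s1[3]=s2[5] → G at s1[4]=s2[6] → T at s1[6]=s2[8] → T at s1[7]=s2[9] → C at s1[8]=s2[11] → C at s1[9]=s2[12] → C at s1[10]=s2[13] → G at s1[11]=s2[14] → A at s1[14]=s2[15] → T at s1[15]=s2[16] → C at s1[16]=s2[17] — 13 bases in the same relative order in both, and the DP table's final entry dp[16][17] is also 13, so no common subsequence is longer.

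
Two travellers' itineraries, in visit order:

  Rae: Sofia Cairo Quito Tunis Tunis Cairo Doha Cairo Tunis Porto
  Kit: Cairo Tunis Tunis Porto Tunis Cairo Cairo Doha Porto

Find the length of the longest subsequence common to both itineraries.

6

Pick Cairo [2,1]; then Tunis [4,3]; then Tunis [5,5]; then Cairo [6,7]; then Doha [7,8]; then Porto [10,9]; all 6 stops appear in both, in order. dp[10][9] = 6 confirms this is the maximum.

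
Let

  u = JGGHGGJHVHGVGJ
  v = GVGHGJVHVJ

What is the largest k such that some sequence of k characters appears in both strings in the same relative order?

Match G [2,1], then G [3,3], then H [4,4], then G [6,5], then J [7,6], then V [9,7], then H [10,8], then V [12,9], then J [14,10] — 9 characters in the same relative order in both, and the DP table's final entry dp[14][10] is also 9, so no common subsequence is longer.

9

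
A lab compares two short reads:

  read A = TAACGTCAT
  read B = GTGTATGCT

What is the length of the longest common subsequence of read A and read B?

Let dp[i][j] be the LCS length of the first i bases of read A and the first j bases of read B. dp[i][j] = dp[i-1][j-1]+1 when the i-th and j-th bases match, else max(dp[i-1][j], dp[i][j-1]).
    ·  G  T  G  T  A  T  G  C  T
 ·  0  0  0  0  0  0  0  0  0  0
 T  0  0  1  1  1  1  1  1  1  1
 A  0  0  1  1  1  2  2  2  2  2
 A  0  0  1  1  1  2  2  2  2  2
 C  0  0  1  1  1  2  2  2  3  3
 G  0  1  1  2  2  2  2  3  3  3
 T  0  1  2  2  3  3  3  3  3  4
 C  0  1  2  2  3  3  3  3  4  4
 A  0  1  2  2  3  4  4  4  4  4
 T  0  1  2  2  3  4  5  5  5  5
dp[9][9] = 5. One LCS (by backtracking along matches): TAGCT.

5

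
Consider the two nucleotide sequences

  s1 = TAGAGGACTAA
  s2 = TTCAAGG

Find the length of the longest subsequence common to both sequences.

Let dp[i][j] be the LCS length of the first i bases of s1 and the first j bases of s2. dp[i][j] = dp[i-1][j-1]+1 when the i-th and j-th bases match, else max(dp[i-1][j], dp[i][j-1]).
    ·  T  T  C  A  A  G  G
 ·  0  0  0  0  0  0  0  0
 T  0  1  1  1  1  1  1  1
 A  0  1  1  1  2  2  2  2
 G  0  1  1  1  2  2  3  3
 A  0  1  1  1  2  3  3  3
 G  0  1  1  1  2  3  4  4
 G  0  1  1  1  2  3  4  5
 A  0  1  1  1  2  3  4  5
 C  0  1  1  2  2  3  4  5
 T  0  1  2  2  2  3  4  5
 A  0  1  2  2  3  3  4  5
 A  0  1  2  2  3  4  4  5
dp[11][7] = 5. One LCS (by backtracking along matches): TAAGG.

5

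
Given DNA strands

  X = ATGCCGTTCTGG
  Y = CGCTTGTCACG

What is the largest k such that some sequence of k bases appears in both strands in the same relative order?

Taking G (X #3, Y #2) → C (X #4, Y #3) → G (X #6, Y #6) → T (X #7, Y #7) → C (X #9, Y #10) → G (X #12, Y #11) gives a common subsequence of length 6. dp[12][11] = 6 confirms this is the maximum.

6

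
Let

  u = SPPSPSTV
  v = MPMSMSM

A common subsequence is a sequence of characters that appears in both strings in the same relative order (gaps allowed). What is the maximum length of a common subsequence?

3

Let dp[i][j] be the LCS length of the first i characters of u and the first j characters of v. dp[i][j] = dp[i-1][j-1]+1 when the i-th and j-th characters match, else max(dp[i-1][j], dp[i][j-1]).
    ·  M  P  M  S  M  S  M
 ·  0  0  0  0  0  0  0  0
 S  0  0  0  0  1  1  1  1
 P  0  0  1  1  1  1  1  1
 P  0  0  1  1  1  1  1  1
 S  0  0  1  1  2  2  2  2
 P  0  0  1  1  2  2  2  2
 S  0  0  1  1  2  2  3  3
 T  0  0  1  1  2  2  3  3
 V  0  0  1  1  2  2  3  3
dp[8][7] = 3. One LCS (by backtracking along matches): PSS.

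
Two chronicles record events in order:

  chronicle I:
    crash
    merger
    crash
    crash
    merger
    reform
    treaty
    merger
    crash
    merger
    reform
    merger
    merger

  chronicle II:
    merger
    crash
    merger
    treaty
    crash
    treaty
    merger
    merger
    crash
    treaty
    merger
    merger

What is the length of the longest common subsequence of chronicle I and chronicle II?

Match crash (chronicle I #1, chronicle II #2), merger (chronicle I #2, chronicle II #3), crash (chronicle I #3, chronicle II #5), merger (chronicle I #5, chronicle II #7), merger (chronicle I #8, chronicle II #8), crash (chronicle I #9, chronicle II #9), merger (chronicle I #12, chronicle II #11), merger (chronicle I #13, chronicle II #12) — 8 events in the same relative order in both, and the DP table's final entry dp[13][12] is also 8, so no common subsequence is longer.

8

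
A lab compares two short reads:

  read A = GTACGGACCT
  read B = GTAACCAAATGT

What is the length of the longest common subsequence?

7

One common subsequence of length 7: G at read A[1]=read B[1] → T at read A[2]=read B[2] → A at read A[3]=read B[3] → A at read A[7]=read B[4] → C at read A[8]=read B[5] → C at read A[9]=read B[6] → T at read A[10]=read B[12]. The LCS DP gives dp[10][12] = 7, so this is optimal.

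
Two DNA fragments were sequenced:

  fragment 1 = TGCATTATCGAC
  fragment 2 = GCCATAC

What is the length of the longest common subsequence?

One common subsequence of length 6: G at fragment 1[2]=fragment 2[1], C at fragment 1[3]=fragment 2[3], A at fragment 1[7]=fragment 2[4], T at fragment 1[8]=fragment 2[5], A at fragment 1[11]=fragment 2[6], C at fragment 1[12]=fragment 2[7]. Since dp[12][7] = 6, nothing longer is possible.

6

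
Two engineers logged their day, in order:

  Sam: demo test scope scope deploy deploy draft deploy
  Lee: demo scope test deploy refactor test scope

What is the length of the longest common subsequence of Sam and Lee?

3

Match demo [1,1] → test [2,6] → scope [4,7] — 3 tasks in the same relative order in both. The LCS DP gives dp[8][7] = 3, so this is optimal.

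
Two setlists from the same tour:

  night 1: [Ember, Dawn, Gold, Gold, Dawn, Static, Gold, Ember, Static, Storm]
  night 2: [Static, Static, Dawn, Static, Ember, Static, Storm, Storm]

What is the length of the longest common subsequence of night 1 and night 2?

5

Taking Dawn at night 1[5]=night 2[3], then Static at night 1[6]=night 2[4], then Ember at night 1[8]=night 2[5], then Static at night 1[9]=night 2[6], then Storm at night 1[10]=night 2[8] gives a common subsequence of length 5. Since dp[10][8] = 5, nothing longer is possible.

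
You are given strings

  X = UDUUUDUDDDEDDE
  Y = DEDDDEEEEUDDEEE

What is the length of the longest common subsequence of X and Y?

Pick D (X #2, Y #1); then D (X #6, Y #3); then D (X #8, Y #4); then D (X #9, Y #5); then E (X #11, Y #9); then D (X #12, Y #11); then D (X #13, Y #12); then E (X #14, Y #15); all 8 characters appear in both, in order. dp[14][15] = 8 confirms this is the maximum.

8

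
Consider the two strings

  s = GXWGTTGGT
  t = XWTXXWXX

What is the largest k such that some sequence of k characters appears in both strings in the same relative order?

One common subsequence of length 3: X at s[2]=t[1], W at s[3]=t[2], T at s[5]=t[3], and the DP table's final entry dp[9][8] is also 3, so no common subsequence is longer.

3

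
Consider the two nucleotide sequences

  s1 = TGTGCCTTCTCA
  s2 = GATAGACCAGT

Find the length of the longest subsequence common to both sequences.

Let dp[i][j] be the LCS length of the first i bases of s1 and the first j bases of s2. dp[i][j] = dp[i-1][j-1]+1 when the i-th and j-th bases match, else max(dp[i-1][j], dp[i][j-1]).
    ·  G  A  T  A  G  A  C  C  A  G  T
 ·  0  0  0  0  0  0  0  0  0  0  0  0
 T  0  0  0  1  1  1  1  1  1  1  1  1
 G  0  1  1  1  1  2  2  2  2  2  2  2
 T  0  1  1  2  2  2  2  2  2  2  2  3
 G  0  1  1  2  2  3  3  3  3  3  3  3
 C  0  1  1  2  2  3  3  4  4  4  4  4
 C  0  1  1  2  2  3  3  4  5  5  5  5
 T  0  1  1  2  2  3  3  4  5  5  5  6
 T  0  1  1  2  2  3  3  4  5  5  5  6
 C  0  1  1  2  2  3  3  4  5  5  5  6
 T  0  1  1  2  2  3  3  4  5  5  5  6
 C  0  1  1  2  2  3  3  4  5  5  5  6
 A  0  1  2  2  3  3  4  4  5  6  6  6
dp[12][11] = 6. One LCS (by backtracking along matches): GTGCCT.

6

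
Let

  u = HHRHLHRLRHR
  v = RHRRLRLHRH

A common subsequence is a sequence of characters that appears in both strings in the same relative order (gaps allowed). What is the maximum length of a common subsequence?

7

One common subsequence of length 7: H (u #1, v #2) → R (u #3, v #4) → L (u #5, v #5) → R (u #7, v #6) → L (u #8, v #7) → R (u #9, v #9) → H (u #10, v #10). dp[11][10] = 7 confirms this is the maximum.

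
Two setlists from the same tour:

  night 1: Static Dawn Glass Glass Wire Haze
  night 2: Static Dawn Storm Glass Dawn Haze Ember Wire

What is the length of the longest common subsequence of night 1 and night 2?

Taking Static [1,1], then Dawn [2,2], then Glass [3,4], then Wire [5,8] gives a common subsequence of length 4. The LCS DP gives dp[6][8] = 4, so this is optimal.

4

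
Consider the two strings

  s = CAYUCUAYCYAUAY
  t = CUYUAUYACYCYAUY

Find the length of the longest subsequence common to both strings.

11

Pick C (s #1, t #1); then Y (s #3, t #3); then U (s #4, t #4); then U (s #6, t #6); then A (s #7, t #8); then Y (s #8, t #10); then C (s #9, t #11); then Y (s #10, t #12); then A (s #11, t #13); then U (s #12, t #14); then Y (s #14, t #15); all 11 characters appear in both, in order. Since dp[14][15] = 11, nothing longer is possible.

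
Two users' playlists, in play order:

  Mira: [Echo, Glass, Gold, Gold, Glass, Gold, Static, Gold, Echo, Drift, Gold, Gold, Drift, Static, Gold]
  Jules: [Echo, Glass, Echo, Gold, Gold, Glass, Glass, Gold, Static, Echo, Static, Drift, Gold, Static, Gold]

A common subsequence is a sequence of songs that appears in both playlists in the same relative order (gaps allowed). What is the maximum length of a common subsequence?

Match Echo [1,1]; then Glass [2,2]; then Gold [3,4]; then Gold [4,5]; then Glass [5,7]; then Gold [6,8]; then Static [7,9]; then Echo [9,10]; then Drift [10,12]; then Gold [12,13]; then Static [14,14]; then Gold [15,15] — 12 songs in the same relative order in both, and the DP table's final entry dp[15][15] is also 12, so no common subsequence is longer.

12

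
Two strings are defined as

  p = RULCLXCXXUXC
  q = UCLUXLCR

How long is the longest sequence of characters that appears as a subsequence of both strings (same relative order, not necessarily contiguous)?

6

One common subsequence of length 6: U [2,1], C [4,2], L [5,3], U [10,4], X [11,5], C [12,7]. The LCS DP gives dp[12][8] = 6, so this is optimal.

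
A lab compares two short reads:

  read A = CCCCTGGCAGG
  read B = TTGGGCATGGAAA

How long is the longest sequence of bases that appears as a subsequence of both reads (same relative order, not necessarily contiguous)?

7

Let dp[i][j] be the LCS length of the first i bases of read A and the first j bases of read B. dp[i][j] = dp[i-1][j-1]+1 when the i-th and j-th bases match, else max(dp[i-1][j], dp[i][j-1]).
    ·  T  T  G  G  G  C  A  T  G  G  A  A  A
 ·  0  0  0  0  0  0  0  0  0  0  0  0  0  0
 C  0  0  0  0  0  0  1  1  1  1  1  1  1  1
 C  0  0  0  0  0  0  1  1  1  1  1  1  1  1
 C  0  0  0  0  0  0  1  1  1  1  1  1  1  1
 C  0  0  0  0  0  0  1  1  1  1  1  1  1  1
 T  0  1  1  1  1  1  1  1  2  2  2  2  2  2
 G  0  1  1  2  2  2  2  2  2  3  3  3  3  3
 G  0  1  1  2  3  3  3  3  3  3  4  4  4  4
 C  0  1  1  2  3  3  4  4  4  4  4  4  4  4
 A  0  1  1  2  3  3  4  5  5  5  5  5  5  5
 G  0  1  1  2  3  4  4  5  5  6  6  6  6  6
 G  0  1  1  2  3  4  4  5  5  6  7  7  7  7
dp[11][13] = 7. One LCS (by backtracking along matches): TGGCAGG.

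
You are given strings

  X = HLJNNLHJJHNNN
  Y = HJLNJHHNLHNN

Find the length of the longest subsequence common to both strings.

8

Taking H at X[1]=Y[1]; then L at X[2]=Y[3]; then J at X[3]=Y[5]; then N at X[5]=Y[8]; then L at X[6]=Y[9]; then H at X[10]=Y[10]; then N at X[12]=Y[11]; then N at X[13]=Y[12] gives a common subsequence of length 8. Since dp[13][12] = 8, nothing longer is possible.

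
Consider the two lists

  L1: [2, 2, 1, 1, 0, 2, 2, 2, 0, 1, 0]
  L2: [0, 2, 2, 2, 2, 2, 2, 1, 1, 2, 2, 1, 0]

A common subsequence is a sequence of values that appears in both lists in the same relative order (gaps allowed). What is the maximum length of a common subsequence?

Let dp[i][j] be the LCS length of the first i values of L1 and the first j values of L2. dp[i][j] = dp[i-1][j-1]+1 when the i-th and j-th values match, else max(dp[i-1][j], dp[i][j-1]).
    ·  0  2  2  2  2  2  2  1  1  2  2  1  0
 ·  0  0  0  0  0  0  0  0  0  0  0  0  0  0
 2  0  0  1  1  1  1  1  1  1  1  1  1  1  1
 2  0  0  1  2  2  2  2  2  2  2  2  2  2  2
 1  0  0  1  2  2  2  2  2  3  3  3  3  3  3
 1  0  0  1  2  2  2  2  2  3  4  4  4  4  4
 0  0  1  1  2  2  2  2  2  3  4  4  4  4  5
 2  0  1  2  2  3  3  3  3  3  4  5  5  5  5
 2  0  1  2  3  3  4  4  4  4  4  5  6  6  6
 2  0  1  2  3  4  4  5  5  5  5  5  6  6  6
 0  0  1  2  3  4  4  5  5  5  5  5  6  6  7
 1  0  1  2  3  4  4  5  5  6  6  6  6  7  7
 0  0  1  2  3  4  4  5  5  6  6  6  6  7  8
dp[11][13] = 8. One LCS (by backtracking along matches): 2, 2, 1, 1, 2, 2, 1, 0.

8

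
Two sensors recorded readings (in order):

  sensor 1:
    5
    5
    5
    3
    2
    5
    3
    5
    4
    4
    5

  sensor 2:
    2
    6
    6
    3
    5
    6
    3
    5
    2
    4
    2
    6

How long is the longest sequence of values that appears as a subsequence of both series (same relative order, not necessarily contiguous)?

Pick 3 at sensor 1[4]=sensor 2[4], 5 at sensor 1[6]=sensor 2[5], 3 at sensor 1[7]=sensor 2[7], 5 at sensor 1[8]=sensor 2[8], 4 at sensor 1[9]=sensor 2[10]; all 5 values appear in both, in order. The LCS DP gives dp[11][12] = 5, so this is optimal.

5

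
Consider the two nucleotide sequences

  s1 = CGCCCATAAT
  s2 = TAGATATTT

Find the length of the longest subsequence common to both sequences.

Taking G (s1 #2, s2 #3); then A (s1 #6, s2 #4); then T (s1 #7, s2 #5); then A (s1 #8, s2 #6); then T (s1 #10, s2 #9) gives a common subsequence of length 5. The LCS DP gives dp[10][9] = 5, so this is optimal.

5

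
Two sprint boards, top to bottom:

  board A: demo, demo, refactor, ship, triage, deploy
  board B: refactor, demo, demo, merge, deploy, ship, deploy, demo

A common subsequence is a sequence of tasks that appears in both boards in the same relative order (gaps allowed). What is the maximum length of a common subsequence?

4

Match demo (board A #1, board B #2), demo (board A #2, board B #3), ship (board A #4, board B #6), deploy (board A #6, board B #7) — 4 tasks in the same relative order in both. dp[6][8] = 4 confirms this is the maximum.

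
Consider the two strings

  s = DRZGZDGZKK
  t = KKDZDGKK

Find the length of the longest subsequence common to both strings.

Let dp[i][j] be the LCS length of the first i characters of s and the first j characters of t. dp[i][j] = dp[i-1][j-1]+1 when the i-th and j-th characters match, else max(dp[i-1][j], dp[i][j-1]).
    ·  K  K  D  Z  D  G  K  K
 ·  0  0  0  0  0  0  0  0  0
 D  0  0  0  1  1  1  1  1  1
 R  0  0  0  1  1  1  1  1  1
 Z  0  0  0  1  2  2  2  2  2
 G  0  0  0  1  2  2  3  3  3
 Z  0  0  0  1  2  2  3  3  3
 D  0  0  0  1  2  3  3  3  3
 G  0  0  0  1  2  3  4  4  4
 Z  0  0  0  1  2  3  4  4  4
 K  0  1  1  1  2  3  4  5  5
 K  0  1  2  2  2  3  4  5  6
dp[10][8] = 6. One LCS (by backtracking along matches): DZDGKK.

6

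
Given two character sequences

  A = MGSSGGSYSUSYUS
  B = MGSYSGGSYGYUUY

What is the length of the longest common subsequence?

10

Pick M [1,1], G [2,2], S [3,3], S [4,5], G [5,6], G [6,7], S [7,8], Y [8,11], U [10,13], Y [12,14]; all 10 characters appear in both, in order, and the DP table's final entry dp[14][14] is also 10, so no common subsequence is longer.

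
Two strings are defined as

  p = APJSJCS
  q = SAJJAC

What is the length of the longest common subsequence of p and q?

4

Taking A at p[1]=q[2], J at p[3]=q[3], J at p[5]=q[4], C at p[6]=q[6] gives a common subsequence of length 4. Since dp[7][6] = 4, nothing longer is possible.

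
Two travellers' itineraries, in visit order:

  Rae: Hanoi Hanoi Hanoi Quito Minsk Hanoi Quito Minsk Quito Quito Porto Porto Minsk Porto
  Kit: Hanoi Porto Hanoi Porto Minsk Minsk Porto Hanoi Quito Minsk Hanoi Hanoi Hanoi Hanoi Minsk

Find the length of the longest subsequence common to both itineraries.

7

Taking Hanoi at Rae[1]=Kit[1], then Hanoi at Rae[2]=Kit[3], then Hanoi at Rae[3]=Kit[8], then Quito at Rae[4]=Kit[9], then Minsk at Rae[5]=Kit[10], then Hanoi at Rae[6]=Kit[14], then Minsk at Rae[13]=Kit[15] gives a common subsequence of length 7. Since dp[14][15] = 7, nothing longer is possible.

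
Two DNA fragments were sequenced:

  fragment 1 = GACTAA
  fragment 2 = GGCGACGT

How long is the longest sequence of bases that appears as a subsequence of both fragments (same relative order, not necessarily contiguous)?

Taking G [1,4], then A [2,5], then C [3,6], then T [4,8] gives a common subsequence of length 4. The LCS DP gives dp[6][8] = 4, so this is optimal.

4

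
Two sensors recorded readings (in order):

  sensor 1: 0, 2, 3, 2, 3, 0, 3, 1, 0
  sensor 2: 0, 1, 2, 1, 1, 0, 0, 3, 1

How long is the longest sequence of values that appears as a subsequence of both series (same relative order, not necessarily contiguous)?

5

Pick 0 at sensor 1[1]=sensor 2[1] → 2 at sensor 1[2]=sensor 2[3] → 0 at sensor 1[6]=sensor 2[7] → 3 at sensor 1[7]=sensor 2[8] → 1 at sensor 1[8]=sensor 2[9]; all 5 values appear in both, in order, and the DP table's final entry dp[9][9] is also 5, so no common subsequence is longer.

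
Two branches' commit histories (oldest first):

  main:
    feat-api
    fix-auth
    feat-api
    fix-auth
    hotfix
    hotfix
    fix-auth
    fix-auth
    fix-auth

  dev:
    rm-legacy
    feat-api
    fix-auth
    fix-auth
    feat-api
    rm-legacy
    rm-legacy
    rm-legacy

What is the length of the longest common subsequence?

3

Taking feat-api [1,2], then fix-auth [2,4], then feat-api [3,5] gives a common subsequence of length 3. dp[9][8] = 3 confirms this is the maximum.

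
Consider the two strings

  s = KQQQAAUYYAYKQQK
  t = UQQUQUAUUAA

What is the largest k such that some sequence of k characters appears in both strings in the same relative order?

6

Match Q at s[2]=t[2] → Q at s[3]=t[3] → Q at s[4]=t[5] → A at s[5]=t[7] → A at s[6]=t[10] → A at s[10]=t[11] — 6 characters in the same relative order in both. Since dp[15][11] = 6, nothing longer is possible.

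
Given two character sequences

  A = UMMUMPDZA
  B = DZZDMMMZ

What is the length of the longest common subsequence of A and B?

4

Let dp[i][j] be the LCS length of the first i characters of A and the first j characters of B. dp[i][j] = dp[i-1][j-1]+1 when the i-th and j-th characters match, else max(dp[i-1][j], dp[i][j-1]).
    ·  D  Z  Z  D  M  M  M  Z
 ·  0  0  0  0  0  0  0  0  0
 U  0  0  0  0  0  0  0  0  0
 M  0  0  0  0  0  1  1  1  1
 M  0  0  0  0  0  1  2  2  2
 U  0  0  0  0  0  1  2  2  2
 M  0  0  0  0  0  1  2  3  3
 P  0  0  0  0  0  1  2  3  3
 D  0  1  1  1  1  1  2  3  3
 Z  0  1  2  2  2  2  2  3  4
 A  0  1  2  2  2  2  2  3  4
dp[9][8] = 4. One LCS (by backtracking along matches): MMMZ.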